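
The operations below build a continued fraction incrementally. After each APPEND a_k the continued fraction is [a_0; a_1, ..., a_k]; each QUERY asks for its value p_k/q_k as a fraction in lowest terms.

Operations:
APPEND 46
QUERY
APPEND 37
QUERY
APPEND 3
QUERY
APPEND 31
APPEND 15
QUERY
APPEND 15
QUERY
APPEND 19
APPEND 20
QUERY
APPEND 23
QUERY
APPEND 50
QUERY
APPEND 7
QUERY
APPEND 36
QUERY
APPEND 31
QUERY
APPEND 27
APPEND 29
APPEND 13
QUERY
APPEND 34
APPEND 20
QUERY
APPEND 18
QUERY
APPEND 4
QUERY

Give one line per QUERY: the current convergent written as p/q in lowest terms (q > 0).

46/1
1703/37
5155/112
2427775/52747
36578133/794714
13984824173/303840974
322348368281/7003494715
16131403238223/350478576724
113242171035842/2460353531783
4092849560528535/88923205720912
126991578547420427/2759079730880055
1299274038309969129743/28228648741625786781
886799221893457636200643/19267023738686678189221
16006660991474994834965119/347768367050857460026100
64913443187793436976061119/1410340491942116518293621

APPEND 46: p_0 = 46·1 + 0 = 46, q_0 = 46·0 + 1 = 1 → 46/1
APPEND 37: p_1 = 37·46 + 1 = 1703, q_1 = 37·1 + 0 = 37 → 1703/37
APPEND 3: p_2 = 3·1703 + 46 = 5155, q_2 = 3·37 + 1 = 112 → 5155/112
APPEND 31: p_3 = 31·5155 + 1703 = 161508, q_3 = 31·112 + 37 = 3509 → 161508/3509
APPEND 15: p_4 = 15·161508 + 5155 = 2427775, q_4 = 15·3509 + 112 = 52747 → 2427775/52747
APPEND 15: p_5 = 15·2427775 + 161508 = 36578133, q_5 = 15·52747 + 3509 = 794714 → 36578133/794714
APPEND 19: p_6 = 19·36578133 + 2427775 = 697412302, q_6 = 19·794714 + 52747 = 15152313 → 697412302/15152313
APPEND 20: p_7 = 20·697412302 + 36578133 = 13984824173, q_7 = 20·15152313 + 794714 = 303840974 → 13984824173/303840974
APPEND 23: p_8 = 23·13984824173 + 697412302 = 322348368281, q_8 = 23·303840974 + 15152313 = 7003494715 → 322348368281/7003494715
APPEND 50: p_9 = 50·322348368281 + 13984824173 = 16131403238223, q_9 = 50·7003494715 + 303840974 = 350478576724 → 16131403238223/350478576724
APPEND 7: p_10 = 7·16131403238223 + 322348368281 = 113242171035842, q_10 = 7·350478576724 + 7003494715 = 2460353531783 → 113242171035842/2460353531783
APPEND 36: p_11 = 36·113242171035842 + 16131403238223 = 4092849560528535, q_11 = 36·2460353531783 + 350478576724 = 88923205720912 → 4092849560528535/88923205720912
APPEND 31: p_12 = 31·4092849560528535 + 113242171035842 = 126991578547420427, q_12 = 31·88923205720912 + 2460353531783 = 2759079730880055 → 126991578547420427/2759079730880055
APPEND 27: p_13 = 27·126991578547420427 + 4092849560528535 = 3432865470340880064, q_13 = 27·2759079730880055 + 88923205720912 = 74584075939482397 → 3432865470340880064/74584075939482397
APPEND 29: p_14 = 29·3432865470340880064 + 126991578547420427 = 99680090218432942283, q_14 = 29·74584075939482397 + 2759079730880055 = 2165697281975869568 → 99680090218432942283/2165697281975869568
APPEND 13: p_15 = 13·99680090218432942283 + 3432865470340880064 = 1299274038309969129743, q_15 = 13·2165697281975869568 + 74584075939482397 = 28228648741625786781 → 1299274038309969129743/28228648741625786781
APPEND 34: p_16 = 34·1299274038309969129743 + 99680090218432942283 = 44274997392757383353545, q_16 = 34·28228648741625786781 + 2165697281975869568 = 961939754497252620122 → 44274997392757383353545/961939754497252620122
APPEND 20: p_17 = 20·44274997392757383353545 + 1299274038309969129743 = 886799221893457636200643, q_17 = 20·961939754497252620122 + 28228648741625786781 = 19267023738686678189221 → 886799221893457636200643/19267023738686678189221
APPEND 18: p_18 = 18·886799221893457636200643 + 44274997392757383353545 = 16006660991474994834965119, q_18 = 18·19267023738686678189221 + 961939754497252620122 = 347768367050857460026100 → 16006660991474994834965119/347768367050857460026100
APPEND 4: p_19 = 4·16006660991474994834965119 + 886799221893457636200643 = 64913443187793436976061119, q_19 = 4·347768367050857460026100 + 19267023738686678189221 = 1410340491942116518293621 → 64913443187793436976061119/1410340491942116518293621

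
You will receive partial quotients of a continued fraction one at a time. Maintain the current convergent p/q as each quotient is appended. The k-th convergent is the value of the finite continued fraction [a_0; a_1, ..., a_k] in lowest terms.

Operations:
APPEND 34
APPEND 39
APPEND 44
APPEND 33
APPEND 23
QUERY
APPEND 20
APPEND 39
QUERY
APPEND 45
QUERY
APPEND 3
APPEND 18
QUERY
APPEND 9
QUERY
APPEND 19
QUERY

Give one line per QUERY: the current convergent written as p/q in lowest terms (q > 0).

APPEND 34: p_0 = 34·1 + 0 = 34, q_0 = 34·0 + 1 = 1 → 34/1
APPEND 39: p_1 = 39·34 + 1 = 1327, q_1 = 39·1 + 0 = 39 → 1327/39
APPEND 44: p_2 = 44·1327 + 34 = 58422, q_2 = 44·39 + 1 = 1717 → 58422/1717
APPEND 33: p_3 = 33·58422 + 1327 = 1929253, q_3 = 33·1717 + 39 = 56700 → 1929253/56700
APPEND 23: p_4 = 23·1929253 + 58422 = 44431241, q_4 = 23·56700 + 1717 = 1305817 → 44431241/1305817
APPEND 20: p_5 = 20·44431241 + 1929253 = 890554073, q_5 = 20·1305817 + 56700 = 26173040 → 890554073/26173040
APPEND 39: p_6 = 39·890554073 + 44431241 = 34776040088, q_6 = 39·26173040 + 1305817 = 1022054377 → 34776040088/1022054377
APPEND 45: p_7 = 45·34776040088 + 890554073 = 1565812358033, q_7 = 45·1022054377 + 26173040 = 46018620005 → 1565812358033/46018620005
APPEND 3: p_8 = 3·1565812358033 + 34776040088 = 4732213114187, q_8 = 3·46018620005 + 1022054377 = 139077914392 → 4732213114187/139077914392
APPEND 18: p_9 = 18·4732213114187 + 1565812358033 = 86745648413399, q_9 = 18·139077914392 + 46018620005 = 2549421079061 → 86745648413399/2549421079061
APPEND 9: p_10 = 9·86745648413399 + 4732213114187 = 785443048834778, q_10 = 9·2549421079061 + 139077914392 = 23083867625941 → 785443048834778/23083867625941
APPEND 19: p_11 = 19·785443048834778 + 86745648413399 = 15010163576274181, q_11 = 19·23083867625941 + 2549421079061 = 441142905971940 → 15010163576274181/441142905971940

44431241/1305817
34776040088/1022054377
1565812358033/46018620005
86745648413399/2549421079061
785443048834778/23083867625941
15010163576274181/441142905971940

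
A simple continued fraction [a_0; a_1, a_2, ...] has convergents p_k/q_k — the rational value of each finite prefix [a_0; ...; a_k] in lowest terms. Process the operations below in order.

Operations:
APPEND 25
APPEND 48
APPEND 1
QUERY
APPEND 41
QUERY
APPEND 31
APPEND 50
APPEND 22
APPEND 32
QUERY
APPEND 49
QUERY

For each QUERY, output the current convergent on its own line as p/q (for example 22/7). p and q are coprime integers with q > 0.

1226/49
51467/2057
56371159481/2253006297
2763945916846/110467615223

APPEND 25: p_0 = 25·1 + 0 = 25, q_0 = 25·0 + 1 = 1 → 25/1
APPEND 48: p_1 = 48·25 + 1 = 1201, q_1 = 48·1 + 0 = 48 → 1201/48
APPEND 1: p_2 = 1·1201 + 25 = 1226, q_2 = 1·48 + 1 = 49 → 1226/49
APPEND 41: p_3 = 41·1226 + 1201 = 51467, q_3 = 41·49 + 48 = 2057 → 51467/2057
APPEND 31: p_4 = 31·51467 + 1226 = 1596703, q_4 = 31·2057 + 49 = 63816 → 1596703/63816
APPEND 50: p_5 = 50·1596703 + 51467 = 79886617, q_5 = 50·63816 + 2057 = 3192857 → 79886617/3192857
APPEND 22: p_6 = 22·79886617 + 1596703 = 1759102277, q_6 = 22·3192857 + 63816 = 70306670 → 1759102277/70306670
APPEND 32: p_7 = 32·1759102277 + 79886617 = 56371159481, q_7 = 32·70306670 + 3192857 = 2253006297 → 56371159481/2253006297
APPEND 49: p_8 = 49·56371159481 + 1759102277 = 2763945916846, q_8 = 49·2253006297 + 70306670 = 110467615223 → 2763945916846/110467615223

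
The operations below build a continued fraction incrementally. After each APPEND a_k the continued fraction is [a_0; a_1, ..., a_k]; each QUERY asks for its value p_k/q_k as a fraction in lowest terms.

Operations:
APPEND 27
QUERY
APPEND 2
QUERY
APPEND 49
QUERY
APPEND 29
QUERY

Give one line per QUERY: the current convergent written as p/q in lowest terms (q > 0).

APPEND 27: p_0 = 27·1 + 0 = 27, q_0 = 27·0 + 1 = 1 → 27/1
APPEND 2: p_1 = 2·27 + 1 = 55, q_1 = 2·1 + 0 = 2 → 55/2
APPEND 49: p_2 = 49·55 + 27 = 2722, q_2 = 49·2 + 1 = 99 → 2722/99
APPEND 29: p_3 = 29·2722 + 55 = 78993, q_3 = 29·99 + 2 = 2873 → 78993/2873

27/1
55/2
2722/99
78993/2873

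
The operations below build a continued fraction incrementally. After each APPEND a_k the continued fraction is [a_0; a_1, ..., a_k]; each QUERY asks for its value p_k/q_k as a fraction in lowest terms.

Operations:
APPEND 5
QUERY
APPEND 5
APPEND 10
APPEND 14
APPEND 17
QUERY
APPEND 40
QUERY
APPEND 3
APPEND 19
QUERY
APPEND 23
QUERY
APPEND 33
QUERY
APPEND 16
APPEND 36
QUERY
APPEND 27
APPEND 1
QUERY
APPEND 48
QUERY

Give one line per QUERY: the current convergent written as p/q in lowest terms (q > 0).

APPEND 5: p_0 = 5·1 + 0 = 5, q_0 = 5·0 + 1 = 1 → 5/1
APPEND 5: p_1 = 5·5 + 1 = 26, q_1 = 5·1 + 0 = 5 → 26/5
APPEND 10: p_2 = 10·26 + 5 = 265, q_2 = 10·5 + 1 = 51 → 265/51
APPEND 14: p_3 = 14·265 + 26 = 3736, q_3 = 14·51 + 5 = 719 → 3736/719
APPEND 17: p_4 = 17·3736 + 265 = 63777, q_4 = 17·719 + 51 = 12274 → 63777/12274
APPEND 40: p_5 = 40·63777 + 3736 = 2554816, q_5 = 40·12274 + 719 = 491679 → 2554816/491679
APPEND 3: p_6 = 3·2554816 + 63777 = 7728225, q_6 = 3·491679 + 12274 = 1487311 → 7728225/1487311
APPEND 19: p_7 = 19·7728225 + 2554816 = 149391091, q_7 = 19·1487311 + 491679 = 28750588 → 149391091/28750588
APPEND 23: p_8 = 23·149391091 + 7728225 = 3443723318, q_8 = 23·28750588 + 1487311 = 662750835 → 3443723318/662750835
APPEND 33: p_9 = 33·3443723318 + 149391091 = 113792260585, q_9 = 33·662750835 + 28750588 = 21899528143 → 113792260585/21899528143
APPEND 16: p_10 = 16·113792260585 + 3443723318 = 1824119892678, q_10 = 16·21899528143 + 662750835 = 351055201123 → 1824119892678/351055201123
APPEND 36: p_11 = 36·1824119892678 + 113792260585 = 65782108396993, q_11 = 36·351055201123 + 21899528143 = 12659886768571 → 65782108396993/12659886768571
APPEND 27: p_12 = 27·65782108396993 + 1824119892678 = 1777941046611489, q_12 = 27·12659886768571 + 351055201123 = 342167997952540 → 1777941046611489/342167997952540
APPEND 1: p_13 = 1·1777941046611489 + 65782108396993 = 1843723155008482, q_13 = 1·342167997952540 + 12659886768571 = 354827884721111 → 1843723155008482/354827884721111
APPEND 48: p_14 = 48·1843723155008482 + 1777941046611489 = 90276652487018625, q_14 = 48·354827884721111 + 342167997952540 = 17373906464565868 → 90276652487018625/17373906464565868

5/1
63777/12274
2554816/491679
149391091/28750588
3443723318/662750835
113792260585/21899528143
65782108396993/12659886768571
1843723155008482/354827884721111
90276652487018625/17373906464565868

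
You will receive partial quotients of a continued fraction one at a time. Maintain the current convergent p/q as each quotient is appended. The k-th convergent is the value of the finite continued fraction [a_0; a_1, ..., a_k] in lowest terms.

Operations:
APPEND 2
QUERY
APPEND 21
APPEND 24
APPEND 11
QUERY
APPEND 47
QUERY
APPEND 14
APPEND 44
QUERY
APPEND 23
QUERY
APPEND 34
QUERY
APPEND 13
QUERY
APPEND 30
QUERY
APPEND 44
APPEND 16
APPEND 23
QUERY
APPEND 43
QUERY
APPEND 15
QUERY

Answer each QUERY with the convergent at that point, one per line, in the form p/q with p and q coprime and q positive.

APPEND 2: p_0 = 2·1 + 0 = 2, q_0 = 2·0 + 1 = 1 → 2/1
APPEND 21: p_1 = 21·2 + 1 = 43, q_1 = 21·1 + 0 = 21 → 43/21
APPEND 24: p_2 = 24·43 + 2 = 1034, q_2 = 24·21 + 1 = 505 → 1034/505
APPEND 11: p_3 = 11·1034 + 43 = 11417, q_3 = 11·505 + 21 = 5576 → 11417/5576
APPEND 47: p_4 = 47·11417 + 1034 = 537633, q_4 = 47·5576 + 505 = 262577 → 537633/262577
APPEND 14: p_5 = 14·537633 + 11417 = 7538279, q_5 = 14·262577 + 5576 = 3681654 → 7538279/3681654
APPEND 44: p_6 = 44·7538279 + 537633 = 332221909, q_6 = 44·3681654 + 262577 = 162255353 → 332221909/162255353
APPEND 23: p_7 = 23·332221909 + 7538279 = 7648642186, q_7 = 23·162255353 + 3681654 = 3735554773 → 7648642186/3735554773
APPEND 34: p_8 = 34·7648642186 + 332221909 = 260386056233, q_8 = 34·3735554773 + 162255353 = 127171117635 → 260386056233/127171117635
APPEND 13: p_9 = 13·260386056233 + 7648642186 = 3392667373215, q_9 = 13·127171117635 + 3735554773 = 1656960084028 → 3392667373215/1656960084028
APPEND 30: p_10 = 30·3392667373215 + 260386056233 = 102040407252683, q_10 = 30·1656960084028 + 127171117635 = 49835973638475 → 102040407252683/49835973638475
APPEND 44: p_11 = 44·102040407252683 + 3392667373215 = 4493170586491267, q_11 = 44·49835973638475 + 1656960084028 = 2194439800176928 → 4493170586491267/2194439800176928
APPEND 16: p_12 = 16·4493170586491267 + 102040407252683 = 71992769791112955, q_12 = 16·2194439800176928 + 49835973638475 = 35160872776469323 → 71992769791112955/35160872776469323
APPEND 23: p_13 = 23·71992769791112955 + 4493170586491267 = 1660326875782089232, q_13 = 23·35160872776469323 + 2194439800176928 = 810894513658971357 → 1660326875782089232/810894513658971357
APPEND 43: p_14 = 43·1660326875782089232 + 71992769791112955 = 71466048428420949931, q_14 = 43·810894513658971357 + 35160872776469323 = 34903624960112237674 → 71466048428420949931/34903624960112237674
APPEND 15: p_15 = 15·71466048428420949931 + 1660326875782089232 = 1073651053302096338197, q_15 = 15·34903624960112237674 + 810894513658971357 = 524365268915342536467 → 1073651053302096338197/524365268915342536467

2/1
11417/5576
537633/262577
332221909/162255353
7648642186/3735554773
260386056233/127171117635
3392667373215/1656960084028
102040407252683/49835973638475
1660326875782089232/810894513658971357
71466048428420949931/34903624960112237674
1073651053302096338197/524365268915342536467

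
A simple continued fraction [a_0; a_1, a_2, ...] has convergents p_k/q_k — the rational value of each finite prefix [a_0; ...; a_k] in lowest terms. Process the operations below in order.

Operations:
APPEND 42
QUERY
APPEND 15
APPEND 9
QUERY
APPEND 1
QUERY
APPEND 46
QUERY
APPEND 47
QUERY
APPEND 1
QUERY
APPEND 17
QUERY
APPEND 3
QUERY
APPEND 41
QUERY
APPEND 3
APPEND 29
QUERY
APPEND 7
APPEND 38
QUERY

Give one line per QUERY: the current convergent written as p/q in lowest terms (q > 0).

APPEND 42: p_0 = 42·1 + 0 = 42, q_0 = 42·0 + 1 = 1 → 42/1
APPEND 15: p_1 = 15·42 + 1 = 631, q_1 = 15·1 + 0 = 15 → 631/15
APPEND 9: p_2 = 9·631 + 42 = 5721, q_2 = 9·15 + 1 = 136 → 5721/136
APPEND 1: p_3 = 1·5721 + 631 = 6352, q_3 = 1·136 + 15 = 151 → 6352/151
APPEND 46: p_4 = 46·6352 + 5721 = 297913, q_4 = 46·151 + 136 = 7082 → 297913/7082
APPEND 47: p_5 = 47·297913 + 6352 = 14008263, q_5 = 47·7082 + 151 = 333005 → 14008263/333005
APPEND 1: p_6 = 1·14008263 + 297913 = 14306176, q_6 = 1·333005 + 7082 = 340087 → 14306176/340087
APPEND 17: p_7 = 17·14306176 + 14008263 = 257213255, q_7 = 17·340087 + 333005 = 6114484 → 257213255/6114484
APPEND 3: p_8 = 3·257213255 + 14306176 = 785945941, q_8 = 3·6114484 + 340087 = 18683539 → 785945941/18683539
APPEND 41: p_9 = 41·785945941 + 257213255 = 32480996836, q_9 = 41·18683539 + 6114484 = 772139583 → 32480996836/772139583
APPEND 3: p_10 = 3·32480996836 + 785945941 = 98228936449, q_10 = 3·772139583 + 18683539 = 2335102288 → 98228936449/2335102288
APPEND 29: p_11 = 29·98228936449 + 32480996836 = 2881120153857, q_11 = 29·2335102288 + 772139583 = 68490105935 → 2881120153857/68490105935
APPEND 7: p_12 = 7·2881120153857 + 98228936449 = 20266070013448, q_12 = 7·68490105935 + 2335102288 = 481765843833 → 20266070013448/481765843833
APPEND 38: p_13 = 38·20266070013448 + 2881120153857 = 772991780664881, q_13 = 38·481765843833 + 68490105935 = 18375592171589 → 772991780664881/18375592171589

42/1
5721/136
6352/151
297913/7082
14008263/333005
14306176/340087
257213255/6114484
785945941/18683539
32480996836/772139583
2881120153857/68490105935
772991780664881/18375592171589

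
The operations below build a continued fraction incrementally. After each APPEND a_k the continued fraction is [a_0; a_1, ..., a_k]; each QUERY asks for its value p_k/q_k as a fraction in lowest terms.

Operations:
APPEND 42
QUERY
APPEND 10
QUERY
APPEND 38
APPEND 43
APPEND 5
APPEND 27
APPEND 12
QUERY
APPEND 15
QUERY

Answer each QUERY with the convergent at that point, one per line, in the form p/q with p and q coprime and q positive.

APPEND 42: p_0 = 42·1 + 0 = 42, q_0 = 42·0 + 1 = 1 → 42/1
APPEND 10: p_1 = 10·42 + 1 = 421, q_1 = 10·1 + 0 = 10 → 421/10
APPEND 38: p_2 = 38·421 + 42 = 16040, q_2 = 38·10 + 1 = 381 → 16040/381
APPEND 43: p_3 = 43·16040 + 421 = 690141, q_3 = 43·381 + 10 = 16393 → 690141/16393
APPEND 5: p_4 = 5·690141 + 16040 = 3466745, q_4 = 5·16393 + 381 = 82346 → 3466745/82346
APPEND 27: p_5 = 27·3466745 + 690141 = 94292256, q_5 = 27·82346 + 16393 = 2239735 → 94292256/2239735
APPEND 12: p_6 = 12·94292256 + 3466745 = 1134973817, q_6 = 12·2239735 + 82346 = 26959166 → 1134973817/26959166
APPEND 15: p_7 = 15·1134973817 + 94292256 = 17118899511, q_7 = 15·26959166 + 2239735 = 406627225 → 17118899511/406627225

42/1
421/10
1134973817/26959166
17118899511/406627225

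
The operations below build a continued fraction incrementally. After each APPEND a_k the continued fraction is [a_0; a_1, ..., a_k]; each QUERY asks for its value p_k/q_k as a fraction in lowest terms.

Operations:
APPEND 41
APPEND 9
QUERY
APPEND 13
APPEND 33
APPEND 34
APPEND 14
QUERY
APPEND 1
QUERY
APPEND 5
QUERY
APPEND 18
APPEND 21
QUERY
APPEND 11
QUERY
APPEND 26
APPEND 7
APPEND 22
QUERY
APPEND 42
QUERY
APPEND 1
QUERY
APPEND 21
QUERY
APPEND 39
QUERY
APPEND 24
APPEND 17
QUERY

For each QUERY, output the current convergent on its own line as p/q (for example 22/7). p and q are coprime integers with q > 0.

370/9
76603995/1863383
82064248/1996203
486925235/11844398
186268013273/4530947105
2057794864481/50055613522
8367056332934327/203527642792419
351794246319534668/8557352891185859
360161302652468995/8760880533978278
7915181602021383563/192535844104729697
309052243781486427952/7517658800618436461
126536925793862312552939/3077995558802720917398

APPEND 41: p_0 = 41·1 + 0 = 41, q_0 = 41·0 + 1 = 1 → 41/1
APPEND 9: p_1 = 9·41 + 1 = 370, q_1 = 9·1 + 0 = 9 → 370/9
APPEND 13: p_2 = 13·370 + 41 = 4851, q_2 = 13·9 + 1 = 118 → 4851/118
APPEND 33: p_3 = 33·4851 + 370 = 160453, q_3 = 33·118 + 9 = 3903 → 160453/3903
APPEND 34: p_4 = 34·160453 + 4851 = 5460253, q_4 = 34·3903 + 118 = 132820 → 5460253/132820
APPEND 14: p_5 = 14·5460253 + 160453 = 76603995, q_5 = 14·132820 + 3903 = 1863383 → 76603995/1863383
APPEND 1: p_6 = 1·76603995 + 5460253 = 82064248, q_6 = 1·1863383 + 132820 = 1996203 → 82064248/1996203
APPEND 5: p_7 = 5·82064248 + 76603995 = 486925235, q_7 = 5·1996203 + 1863383 = 11844398 → 486925235/11844398
APPEND 18: p_8 = 18·486925235 + 82064248 = 8846718478, q_8 = 18·11844398 + 1996203 = 215195367 → 8846718478/215195367
APPEND 21: p_9 = 21·8846718478 + 486925235 = 186268013273, q_9 = 21·215195367 + 11844398 = 4530947105 → 186268013273/4530947105
APPEND 11: p_10 = 11·186268013273 + 8846718478 = 2057794864481, q_10 = 11·4530947105 + 215195367 = 50055613522 → 2057794864481/50055613522
APPEND 26: p_11 = 26·2057794864481 + 186268013273 = 53688934489779, q_11 = 26·50055613522 + 4530947105 = 1305976898677 → 53688934489779/1305976898677
APPEND 7: p_12 = 7·53688934489779 + 2057794864481 = 377880336292934, q_12 = 7·1305976898677 + 50055613522 = 9191893904261 → 377880336292934/9191893904261
APPEND 22: p_13 = 22·377880336292934 + 53688934489779 = 8367056332934327, q_13 = 22·9191893904261 + 1305976898677 = 203527642792419 → 8367056332934327/203527642792419
APPEND 42: p_14 = 42·8367056332934327 + 377880336292934 = 351794246319534668, q_14 = 42·203527642792419 + 9191893904261 = 8557352891185859 → 351794246319534668/8557352891185859
APPEND 1: p_15 = 1·351794246319534668 + 8367056332934327 = 360161302652468995, q_15 = 1·8557352891185859 + 203527642792419 = 8760880533978278 → 360161302652468995/8760880533978278
APPEND 21: p_16 = 21·360161302652468995 + 351794246319534668 = 7915181602021383563, q_16 = 21·8760880533978278 + 8557352891185859 = 192535844104729697 → 7915181602021383563/192535844104729697
APPEND 39: p_17 = 39·7915181602021383563 + 360161302652468995 = 309052243781486427952, q_17 = 39·192535844104729697 + 8760880533978278 = 7517658800618436461 → 309052243781486427952/7517658800618436461
APPEND 24: p_18 = 24·309052243781486427952 + 7915181602021383563 = 7425169032357695654411, q_18 = 24·7517658800618436461 + 192535844104729697 = 180616347058947204761 → 7425169032357695654411/180616347058947204761
APPEND 17: p_19 = 17·7425169032357695654411 + 309052243781486427952 = 126536925793862312552939, q_19 = 17·180616347058947204761 + 7517658800618436461 = 3077995558802720917398 → 126536925793862312552939/3077995558802720917398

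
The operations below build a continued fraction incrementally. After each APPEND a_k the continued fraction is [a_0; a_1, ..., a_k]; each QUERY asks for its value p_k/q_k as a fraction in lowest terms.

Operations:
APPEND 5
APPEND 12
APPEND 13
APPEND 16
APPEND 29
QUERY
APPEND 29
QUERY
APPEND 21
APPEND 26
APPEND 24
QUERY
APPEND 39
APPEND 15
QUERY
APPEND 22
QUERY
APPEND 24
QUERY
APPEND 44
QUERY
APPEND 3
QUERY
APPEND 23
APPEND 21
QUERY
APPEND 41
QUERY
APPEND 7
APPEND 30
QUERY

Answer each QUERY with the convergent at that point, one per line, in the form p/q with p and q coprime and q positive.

372839/73353
10825160/2129761
142573053215/28050073014
83636775029000/16454846082879
1845575330769719/363101733557329
44377444713502256/8730896451458775
1954453142724868983/384522545597743429
5907736872888109205/1162298533244689062
2900388162475067103863/570627463547982118017
119053747062696902639081/23422843394277492430552
25207352275103298469961981/4959338780098990366386982

APPEND 5: p_0 = 5·1 + 0 = 5, q_0 = 5·0 + 1 = 1 → 5/1
APPEND 12: p_1 = 12·5 + 1 = 61, q_1 = 12·1 + 0 = 12 → 61/12
APPEND 13: p_2 = 13·61 + 5 = 798, q_2 = 13·12 + 1 = 157 → 798/157
APPEND 16: p_3 = 16·798 + 61 = 12829, q_3 = 16·157 + 12 = 2524 → 12829/2524
APPEND 29: p_4 = 29·12829 + 798 = 372839, q_4 = 29·2524 + 157 = 73353 → 372839/73353
APPEND 29: p_5 = 29·372839 + 12829 = 10825160, q_5 = 29·73353 + 2524 = 2129761 → 10825160/2129761
APPEND 21: p_6 = 21·10825160 + 372839 = 227701199, q_6 = 21·2129761 + 73353 = 44798334 → 227701199/44798334
APPEND 26: p_7 = 26·227701199 + 10825160 = 5931056334, q_7 = 26·44798334 + 2129761 = 1166886445 → 5931056334/1166886445
APPEND 24: p_8 = 24·5931056334 + 227701199 = 142573053215, q_8 = 24·1166886445 + 44798334 = 28050073014 → 142573053215/28050073014
APPEND 39: p_9 = 39·142573053215 + 5931056334 = 5566280131719, q_9 = 39·28050073014 + 1166886445 = 1095119733991 → 5566280131719/1095119733991
APPEND 15: p_10 = 15·5566280131719 + 142573053215 = 83636775029000, q_10 = 15·1095119733991 + 28050073014 = 16454846082879 → 83636775029000/16454846082879
APPEND 22: p_11 = 22·83636775029000 + 5566280131719 = 1845575330769719, q_11 = 22·16454846082879 + 1095119733991 = 363101733557329 → 1845575330769719/363101733557329
APPEND 24: p_12 = 24·1845575330769719 + 83636775029000 = 44377444713502256, q_12 = 24·363101733557329 + 16454846082879 = 8730896451458775 → 44377444713502256/8730896451458775
APPEND 44: p_13 = 44·44377444713502256 + 1845575330769719 = 1954453142724868983, q_13 = 44·8730896451458775 + 363101733557329 = 384522545597743429 → 1954453142724868983/384522545597743429
APPEND 3: p_14 = 3·1954453142724868983 + 44377444713502256 = 5907736872888109205, q_14 = 3·384522545597743429 + 8730896451458775 = 1162298533244689062 → 5907736872888109205/1162298533244689062
APPEND 23: p_15 = 23·5907736872888109205 + 1954453142724868983 = 137832401219151380698, q_15 = 23·1162298533244689062 + 384522545597743429 = 27117388810225591855 → 137832401219151380698/27117388810225591855
APPEND 21: p_16 = 21·137832401219151380698 + 5907736872888109205 = 2900388162475067103863, q_16 = 21·27117388810225591855 + 1162298533244689062 = 570627463547982118017 → 2900388162475067103863/570627463547982118017
APPEND 41: p_17 = 41·2900388162475067103863 + 137832401219151380698 = 119053747062696902639081, q_17 = 41·570627463547982118017 + 27117388810225591855 = 23422843394277492430552 → 119053747062696902639081/23422843394277492430552
APPEND 7: p_18 = 7·119053747062696902639081 + 2900388162475067103863 = 836276617601353385577430, q_18 = 7·23422843394277492430552 + 570627463547982118017 = 164530531223490429131881 → 836276617601353385577430/164530531223490429131881
APPEND 30: p_19 = 30·836276617601353385577430 + 119053747062696902639081 = 25207352275103298469961981, q_19 = 30·164530531223490429131881 + 23422843394277492430552 = 4959338780098990366386982 → 25207352275103298469961981/4959338780098990366386982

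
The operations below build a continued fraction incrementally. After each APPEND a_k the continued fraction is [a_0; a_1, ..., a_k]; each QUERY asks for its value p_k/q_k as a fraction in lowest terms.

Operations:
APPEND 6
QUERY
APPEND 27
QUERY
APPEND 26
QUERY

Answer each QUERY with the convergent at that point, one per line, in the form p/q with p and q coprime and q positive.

6/1
163/27
4244/703

APPEND 6: p_0 = 6·1 + 0 = 6, q_0 = 6·0 + 1 = 1 → 6/1
APPEND 27: p_1 = 27·6 + 1 = 163, q_1 = 27·1 + 0 = 27 → 163/27
APPEND 26: p_2 = 26·163 + 6 = 4244, q_2 = 26·27 + 1 = 703 → 4244/703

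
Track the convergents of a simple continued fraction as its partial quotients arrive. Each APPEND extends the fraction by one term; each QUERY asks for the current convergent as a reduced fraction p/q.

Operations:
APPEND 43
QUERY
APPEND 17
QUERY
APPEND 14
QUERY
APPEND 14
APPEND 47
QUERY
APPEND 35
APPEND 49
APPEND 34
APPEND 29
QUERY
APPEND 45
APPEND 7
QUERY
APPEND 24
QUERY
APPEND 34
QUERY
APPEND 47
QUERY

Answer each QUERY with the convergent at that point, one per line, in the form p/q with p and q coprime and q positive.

APPEND 43: p_0 = 43·1 + 0 = 43, q_0 = 43·0 + 1 = 1 → 43/1
APPEND 17: p_1 = 17·43 + 1 = 732, q_1 = 17·1 + 0 = 17 → 732/17
APPEND 14: p_2 = 14·732 + 43 = 10291, q_2 = 14·17 + 1 = 239 → 10291/239
APPEND 14: p_3 = 14·10291 + 732 = 144806, q_3 = 14·239 + 17 = 3363 → 144806/3363
APPEND 47: p_4 = 47·144806 + 10291 = 6816173, q_4 = 47·3363 + 239 = 158300 → 6816173/158300
APPEND 35: p_5 = 35·6816173 + 144806 = 238710861, q_5 = 35·158300 + 3363 = 5543863 → 238710861/5543863
APPEND 49: p_6 = 49·238710861 + 6816173 = 11703648362, q_6 = 49·5543863 + 158300 = 271807587 → 11703648362/271807587
APPEND 34: p_7 = 34·11703648362 + 238710861 = 398162755169, q_7 = 34·271807587 + 5543863 = 9247001821 → 398162755169/9247001821
APPEND 29: p_8 = 29·398162755169 + 11703648362 = 11558423548263, q_8 = 29·9247001821 + 271807587 = 268434860396 → 11558423548263/268434860396
APPEND 45: p_9 = 45·11558423548263 + 398162755169 = 520527222427004, q_9 = 45·268434860396 + 9247001821 = 12088815719641 → 520527222427004/12088815719641
APPEND 7: p_10 = 7·520527222427004 + 11558423548263 = 3655248980537291, q_10 = 7·12088815719641 + 268434860396 = 84890144897883 → 3655248980537291/84890144897883
APPEND 24: p_11 = 24·3655248980537291 + 520527222427004 = 88246502755321988, q_11 = 24·84890144897883 + 12088815719641 = 2049452293268833 → 88246502755321988/2049452293268833
APPEND 34: p_12 = 34·88246502755321988 + 3655248980537291 = 3004036342661484883, q_12 = 34·2049452293268833 + 84890144897883 = 69766268116038205 → 3004036342661484883/69766268116038205
APPEND 47: p_13 = 47·3004036342661484883 + 88246502755321988 = 141277954607845111489, q_13 = 47·69766268116038205 + 2049452293268833 = 3281064053747064468 → 141277954607845111489/3281064053747064468

43/1
732/17
10291/239
6816173/158300
11558423548263/268434860396
3655248980537291/84890144897883
88246502755321988/2049452293268833
3004036342661484883/69766268116038205
141277954607845111489/3281064053747064468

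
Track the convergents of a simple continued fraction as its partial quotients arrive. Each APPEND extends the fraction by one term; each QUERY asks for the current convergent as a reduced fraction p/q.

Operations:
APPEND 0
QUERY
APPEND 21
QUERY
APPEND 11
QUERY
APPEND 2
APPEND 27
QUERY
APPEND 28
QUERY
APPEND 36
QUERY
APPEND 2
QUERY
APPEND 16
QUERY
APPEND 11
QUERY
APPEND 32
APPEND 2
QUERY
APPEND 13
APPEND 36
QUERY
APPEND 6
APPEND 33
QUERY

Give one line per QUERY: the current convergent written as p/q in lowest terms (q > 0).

0/1
1/21
11/232
632/13327
17719/373641
638516/13464403
1294751/27302447
21354532/450303555
236194603/4980641552
15395358259/324642307990
7493287969279/158011152443194
1498019040779956/31588765303819543

APPEND 0: p_0 = 0·1 + 0 = 0, q_0 = 0·0 + 1 = 1 → 0/1
APPEND 21: p_1 = 21·0 + 1 = 1, q_1 = 21·1 + 0 = 21 → 1/21
APPEND 11: p_2 = 11·1 + 0 = 11, q_2 = 11·21 + 1 = 232 → 11/232
APPEND 2: p_3 = 2·11 + 1 = 23, q_3 = 2·232 + 21 = 485 → 23/485
APPEND 27: p_4 = 27·23 + 11 = 632, q_4 = 27·485 + 232 = 13327 → 632/13327
APPEND 28: p_5 = 28·632 + 23 = 17719, q_5 = 28·13327 + 485 = 373641 → 17719/373641
APPEND 36: p_6 = 36·17719 + 632 = 638516, q_6 = 36·373641 + 13327 = 13464403 → 638516/13464403
APPEND 2: p_7 = 2·638516 + 17719 = 1294751, q_7 = 2·13464403 + 373641 = 27302447 → 1294751/27302447
APPEND 16: p_8 = 16·1294751 + 638516 = 21354532, q_8 = 16·27302447 + 13464403 = 450303555 → 21354532/450303555
APPEND 11: p_9 = 11·21354532 + 1294751 = 236194603, q_9 = 11·450303555 + 27302447 = 4980641552 → 236194603/4980641552
APPEND 32: p_10 = 32·236194603 + 21354532 = 7579581828, q_10 = 32·4980641552 + 450303555 = 159830833219 → 7579581828/159830833219
APPEND 2: p_11 = 2·7579581828 + 236194603 = 15395358259, q_11 = 2·159830833219 + 4980641552 = 324642307990 → 15395358259/324642307990
APPEND 13: p_12 = 13·15395358259 + 7579581828 = 207719239195, q_12 = 13·324642307990 + 159830833219 = 4380180837089 → 207719239195/4380180837089
APPEND 36: p_13 = 36·207719239195 + 15395358259 = 7493287969279, q_13 = 36·4380180837089 + 324642307990 = 158011152443194 → 7493287969279/158011152443194
APPEND 6: p_14 = 6·7493287969279 + 207719239195 = 45167447054869, q_14 = 6·158011152443194 + 4380180837089 = 952447095496253 → 45167447054869/952447095496253
APPEND 33: p_15 = 33·45167447054869 + 7493287969279 = 1498019040779956, q_15 = 33·952447095496253 + 158011152443194 = 31588765303819543 → 1498019040779956/31588765303819543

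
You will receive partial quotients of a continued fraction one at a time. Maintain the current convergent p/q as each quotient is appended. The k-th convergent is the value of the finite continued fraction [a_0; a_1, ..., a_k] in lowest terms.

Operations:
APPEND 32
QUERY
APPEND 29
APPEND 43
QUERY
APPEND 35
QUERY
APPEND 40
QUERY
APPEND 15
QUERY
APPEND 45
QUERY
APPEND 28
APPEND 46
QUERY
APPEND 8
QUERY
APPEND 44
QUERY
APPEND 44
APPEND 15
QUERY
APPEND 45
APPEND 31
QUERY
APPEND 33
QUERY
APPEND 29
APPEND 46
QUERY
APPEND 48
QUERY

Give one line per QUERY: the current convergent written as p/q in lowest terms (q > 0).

32/1
39979/1248
1400194/43709
56047739/1749608
842116279/26287829
37951280294/1184701913
48957937647800/1528290005991
392726979146911/12259517989321
17328945020111884/540947081536115
11460323562981158989/357749913665211830
16022260549465484112661/500157111340908644491
529251075559002991942125/16521307234296025378934
707287209856544406511919281/22078952384906875678523476
33965150376565892064822559774/1060269332542435958213760425

APPEND 32: p_0 = 32·1 + 0 = 32, q_0 = 32·0 + 1 = 1 → 32/1
APPEND 29: p_1 = 29·32 + 1 = 929, q_1 = 29·1 + 0 = 29 → 929/29
APPEND 43: p_2 = 43·929 + 32 = 39979, q_2 = 43·29 + 1 = 1248 → 39979/1248
APPEND 35: p_3 = 35·39979 + 929 = 1400194, q_3 = 35·1248 + 29 = 43709 → 1400194/43709
APPEND 40: p_4 = 40·1400194 + 39979 = 56047739, q_4 = 40·43709 + 1248 = 1749608 → 56047739/1749608
APPEND 15: p_5 = 15·56047739 + 1400194 = 842116279, q_5 = 15·1749608 + 43709 = 26287829 → 842116279/26287829
APPEND 45: p_6 = 45·842116279 + 56047739 = 37951280294, q_6 = 45·26287829 + 1749608 = 1184701913 → 37951280294/1184701913
APPEND 28: p_7 = 28·37951280294 + 842116279 = 1063477964511, q_7 = 28·1184701913 + 26287829 = 33197941393 → 1063477964511/33197941393
APPEND 46: p_8 = 46·1063477964511 + 37951280294 = 48957937647800, q_8 = 46·33197941393 + 1184701913 = 1528290005991 → 48957937647800/1528290005991
APPEND 8: p_9 = 8·48957937647800 + 1063477964511 = 392726979146911, q_9 = 8·1528290005991 + 33197941393 = 12259517989321 → 392726979146911/12259517989321
APPEND 44: p_10 = 44·392726979146911 + 48957937647800 = 17328945020111884, q_10 = 44·12259517989321 + 1528290005991 = 540947081536115 → 17328945020111884/540947081536115
APPEND 44: p_11 = 44·17328945020111884 + 392726979146911 = 762866307864069807, q_11 = 44·540947081536115 + 12259517989321 = 23813931105578381 → 762866307864069807/23813931105578381
APPEND 15: p_12 = 15·762866307864069807 + 17328945020111884 = 11460323562981158989, q_12 = 15·23813931105578381 + 540947081536115 = 357749913665211830 → 11460323562981158989/357749913665211830
APPEND 45: p_13 = 45·11460323562981158989 + 762866307864069807 = 516477426642016224312, q_13 = 45·357749913665211830 + 23813931105578381 = 16122560046040110731 → 516477426642016224312/16122560046040110731
APPEND 31: p_14 = 31·516477426642016224312 + 11460323562981158989 = 16022260549465484112661, q_14 = 31·16122560046040110731 + 357749913665211830 = 500157111340908644491 → 16022260549465484112661/500157111340908644491
APPEND 33: p_15 = 33·16022260549465484112661 + 516477426642016224312 = 529251075559002991942125, q_15 = 33·500157111340908644491 + 16122560046040110731 = 16521307234296025378934 → 529251075559002991942125/16521307234296025378934
APPEND 29: p_16 = 29·529251075559002991942125 + 16022260549465484112661 = 15364303451760552250434286, q_16 = 29·16521307234296025378934 + 500157111340908644491 = 479618066905925644633577 → 15364303451760552250434286/479618066905925644633577
APPEND 46: p_17 = 46·15364303451760552250434286 + 529251075559002991942125 = 707287209856544406511919281, q_17 = 46·479618066905925644633577 + 16521307234296025378934 = 22078952384906875678523476 → 707287209856544406511919281/22078952384906875678523476
APPEND 48: p_18 = 48·707287209856544406511919281 + 15364303451760552250434286 = 33965150376565892064822559774, q_18 = 48·22078952384906875678523476 + 479618066905925644633577 = 1060269332542435958213760425 → 33965150376565892064822559774/1060269332542435958213760425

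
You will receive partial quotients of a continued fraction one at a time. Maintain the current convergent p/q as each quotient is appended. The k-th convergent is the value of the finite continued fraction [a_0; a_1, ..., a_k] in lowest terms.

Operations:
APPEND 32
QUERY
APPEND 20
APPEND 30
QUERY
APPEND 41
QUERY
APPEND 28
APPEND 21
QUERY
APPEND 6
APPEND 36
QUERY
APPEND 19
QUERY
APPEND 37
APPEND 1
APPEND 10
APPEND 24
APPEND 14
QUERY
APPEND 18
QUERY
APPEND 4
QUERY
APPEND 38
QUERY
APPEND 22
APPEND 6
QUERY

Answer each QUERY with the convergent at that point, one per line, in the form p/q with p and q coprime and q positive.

32/1
19262/601
790383/24661
465940089/14537950
101906398809/3179615074
1939039367891/60500605215
273902025984040640/8546107219923469
4949743062398248891/154438561636606942
20072874275577036204/626300353766351237
767718965534325624643/23953852004757953948
102227059661718770294743/3189620118755405982506

APPEND 32: p_0 = 32·1 + 0 = 32, q_0 = 32·0 + 1 = 1 → 32/1
APPEND 20: p_1 = 20·32 + 1 = 641, q_1 = 20·1 + 0 = 20 → 641/20
APPEND 30: p_2 = 30·641 + 32 = 19262, q_2 = 30·20 + 1 = 601 → 19262/601
APPEND 41: p_3 = 41·19262 + 641 = 790383, q_3 = 41·601 + 20 = 24661 → 790383/24661
APPEND 28: p_4 = 28·790383 + 19262 = 22149986, q_4 = 28·24661 + 601 = 691109 → 22149986/691109
APPEND 21: p_5 = 21·22149986 + 790383 = 465940089, q_5 = 21·691109 + 24661 = 14537950 → 465940089/14537950
APPEND 6: p_6 = 6·465940089 + 22149986 = 2817790520, q_6 = 6·14537950 + 691109 = 87918809 → 2817790520/87918809
APPEND 36: p_7 = 36·2817790520 + 465940089 = 101906398809, q_7 = 36·87918809 + 14537950 = 3179615074 → 101906398809/3179615074
APPEND 19: p_8 = 19·101906398809 + 2817790520 = 1939039367891, q_8 = 19·3179615074 + 87918809 = 60500605215 → 1939039367891/60500605215
APPEND 37: p_9 = 37·1939039367891 + 101906398809 = 71846363010776, q_9 = 37·60500605215 + 3179615074 = 2241702008029 → 71846363010776/2241702008029
APPEND 1: p_10 = 1·71846363010776 + 1939039367891 = 73785402378667, q_10 = 1·2241702008029 + 60500605215 = 2302202613244 → 73785402378667/2302202613244
APPEND 10: p_11 = 10·73785402378667 + 71846363010776 = 809700386797446, q_11 = 10·2302202613244 + 2241702008029 = 25263728140469 → 809700386797446/25263728140469
APPEND 24: p_12 = 24·809700386797446 + 73785402378667 = 19506594685517371, q_12 = 24·25263728140469 + 2302202613244 = 608631677984500 → 19506594685517371/608631677984500
APPEND 14: p_13 = 14·19506594685517371 + 809700386797446 = 273902025984040640, q_13 = 14·608631677984500 + 25263728140469 = 8546107219923469 → 273902025984040640/8546107219923469
APPEND 18: p_14 = 18·273902025984040640 + 19506594685517371 = 4949743062398248891, q_14 = 18·8546107219923469 + 608631677984500 = 154438561636606942 → 4949743062398248891/154438561636606942
APPEND 4: p_15 = 4·4949743062398248891 + 273902025984040640 = 20072874275577036204, q_15 = 4·154438561636606942 + 8546107219923469 = 626300353766351237 → 20072874275577036204/626300353766351237
APPEND 38: p_16 = 38·20072874275577036204 + 4949743062398248891 = 767718965534325624643, q_16 = 38·626300353766351237 + 154438561636606942 = 23953852004757953948 → 767718965534325624643/23953852004757953948
APPEND 22: p_17 = 22·767718965534325624643 + 20072874275577036204 = 16909890116030740778350, q_17 = 22·23953852004757953948 + 626300353766351237 = 527611044458441338093 → 16909890116030740778350/527611044458441338093
APPEND 6: p_18 = 6·16909890116030740778350 + 767718965534325624643 = 102227059661718770294743, q_18 = 6·527611044458441338093 + 23953852004757953948 = 3189620118755405982506 → 102227059661718770294743/3189620118755405982506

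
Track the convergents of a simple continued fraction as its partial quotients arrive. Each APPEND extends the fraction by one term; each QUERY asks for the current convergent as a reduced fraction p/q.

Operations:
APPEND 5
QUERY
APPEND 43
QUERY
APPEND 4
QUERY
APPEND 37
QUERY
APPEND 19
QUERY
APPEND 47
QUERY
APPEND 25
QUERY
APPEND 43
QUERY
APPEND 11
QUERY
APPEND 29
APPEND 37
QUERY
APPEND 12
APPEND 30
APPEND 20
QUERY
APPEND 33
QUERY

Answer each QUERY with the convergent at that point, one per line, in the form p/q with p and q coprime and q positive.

5/1
216/43
869/173
32369/6444
615880/122609
28978729/5769067
725084105/144349284
31207595244/6212788279
344008631789/68485020353
370619951565414/73782785025445
2686337971929266173/534794460609506356
88783247099918411913/17674912553859250873

APPEND 5: p_0 = 5·1 + 0 = 5, q_0 = 5·0 + 1 = 1 → 5/1
APPEND 43: p_1 = 43·5 + 1 = 216, q_1 = 43·1 + 0 = 43 → 216/43
APPEND 4: p_2 = 4·216 + 5 = 869, q_2 = 4·43 + 1 = 173 → 869/173
APPEND 37: p_3 = 37·869 + 216 = 32369, q_3 = 37·173 + 43 = 6444 → 32369/6444
APPEND 19: p_4 = 19·32369 + 869 = 615880, q_4 = 19·6444 + 173 = 122609 → 615880/122609
APPEND 47: p_5 = 47·615880 + 32369 = 28978729, q_5 = 47·122609 + 6444 = 5769067 → 28978729/5769067
APPEND 25: p_6 = 25·28978729 + 615880 = 725084105, q_6 = 25·5769067 + 122609 = 144349284 → 725084105/144349284
APPEND 43: p_7 = 43·725084105 + 28978729 = 31207595244, q_7 = 43·144349284 + 5769067 = 6212788279 → 31207595244/6212788279
APPEND 11: p_8 = 11·31207595244 + 725084105 = 344008631789, q_8 = 11·6212788279 + 144349284 = 68485020353 → 344008631789/68485020353
APPEND 29: p_9 = 29·344008631789 + 31207595244 = 10007457917125, q_9 = 29·68485020353 + 6212788279 = 1992278378516 → 10007457917125/1992278378516
APPEND 37: p_10 = 37·10007457917125 + 344008631789 = 370619951565414, q_10 = 37·1992278378516 + 68485020353 = 73782785025445 → 370619951565414/73782785025445
APPEND 12: p_11 = 12·370619951565414 + 10007457917125 = 4457446876702093, q_11 = 12·73782785025445 + 1992278378516 = 887385698683856 → 4457446876702093/887385698683856
APPEND 30: p_12 = 30·4457446876702093 + 370619951565414 = 134094026252628204, q_12 = 30·887385698683856 + 73782785025445 = 26695353745541125 → 134094026252628204/26695353745541125
APPEND 20: p_13 = 20·134094026252628204 + 4457446876702093 = 2686337971929266173, q_13 = 20·26695353745541125 + 887385698683856 = 534794460609506356 → 2686337971929266173/534794460609506356
APPEND 33: p_14 = 33·2686337971929266173 + 134094026252628204 = 88783247099918411913, q_14 = 33·534794460609506356 + 26695353745541125 = 17674912553859250873 → 88783247099918411913/17674912553859250873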